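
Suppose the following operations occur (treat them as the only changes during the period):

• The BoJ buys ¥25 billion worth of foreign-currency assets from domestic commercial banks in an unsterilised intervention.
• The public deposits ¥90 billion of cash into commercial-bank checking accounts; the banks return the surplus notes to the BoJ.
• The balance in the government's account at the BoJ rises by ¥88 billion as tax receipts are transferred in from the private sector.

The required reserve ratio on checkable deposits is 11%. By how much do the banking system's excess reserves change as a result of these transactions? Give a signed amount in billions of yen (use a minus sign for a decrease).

FX purchase ¥25 billion: reserves +¥25B, deposits 0.
Currency deposit ¥90 billion: reserves +¥90B, deposits +¥90B.
Government account inflow ¥88 billion: reserves −¥88B, deposits −¥88B.
Totals: Δreserves = +¥27B, Δdeposits = +¥2B.
Δrequired reserves = 11% × +¥2B = +¥0.22B.
Δexcess reserves = Δreserves − Δrequired = +¥27B − (+¥0.22B) = +¥26.78 billion.

+¥26.78 billion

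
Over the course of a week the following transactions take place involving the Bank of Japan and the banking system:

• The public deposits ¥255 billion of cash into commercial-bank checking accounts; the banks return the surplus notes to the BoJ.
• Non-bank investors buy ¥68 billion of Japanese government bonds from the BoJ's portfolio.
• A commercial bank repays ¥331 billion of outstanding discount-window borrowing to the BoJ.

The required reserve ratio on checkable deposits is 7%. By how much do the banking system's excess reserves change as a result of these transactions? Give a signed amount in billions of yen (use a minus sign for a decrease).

Currency deposit ¥255 billion: reserves +¥255B, deposits +¥255B.
Asset sale (to non-banks) ¥68 billion: reserves −¥68B, deposits −¥68B.
Discount-window repayment ¥331 billion: reserves −¥331B, deposits 0.
Totals: Δreserves = −¥144B, Δdeposits = +¥187B.
Δrequired reserves = 7% × +¥187B = +¥13.09B.
Δexcess reserves = Δreserves − Δrequired = −¥144B − (+¥13.09B) = -¥157.09 billion.

-¥157.09 billion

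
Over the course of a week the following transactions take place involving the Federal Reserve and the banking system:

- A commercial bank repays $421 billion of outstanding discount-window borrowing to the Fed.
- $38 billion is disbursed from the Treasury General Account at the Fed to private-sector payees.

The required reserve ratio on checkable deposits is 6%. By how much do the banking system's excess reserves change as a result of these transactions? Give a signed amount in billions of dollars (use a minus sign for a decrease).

-$385.28 billion

Discount-window repayment $421 billion: reserves −$421B, deposits 0.
Government spending $38 billion: reserves +$38B, deposits +$38B.
Totals: Δreserves = −$383B, Δdeposits = +$38B.
Δrequired reserves = 6% × +$38B = +$2.28B.
Δexcess reserves = Δreserves − Δrequired = −$383B − (+$2.28B) = -$385.28 billion.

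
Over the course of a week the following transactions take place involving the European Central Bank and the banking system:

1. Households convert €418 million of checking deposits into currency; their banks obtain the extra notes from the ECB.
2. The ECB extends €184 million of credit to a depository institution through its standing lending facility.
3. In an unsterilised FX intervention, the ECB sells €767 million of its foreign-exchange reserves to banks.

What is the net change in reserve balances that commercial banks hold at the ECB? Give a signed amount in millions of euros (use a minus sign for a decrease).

-€1001 million

ECB balance sheet:
  Assets:      Loans to banks +€184M, Foreign assets −€767M
  Liabilities: Bank reserves −€1001M, Currency in circulation +€418M
So the change in reserve balances that commercial banks hold at the ECB is -€1001 million.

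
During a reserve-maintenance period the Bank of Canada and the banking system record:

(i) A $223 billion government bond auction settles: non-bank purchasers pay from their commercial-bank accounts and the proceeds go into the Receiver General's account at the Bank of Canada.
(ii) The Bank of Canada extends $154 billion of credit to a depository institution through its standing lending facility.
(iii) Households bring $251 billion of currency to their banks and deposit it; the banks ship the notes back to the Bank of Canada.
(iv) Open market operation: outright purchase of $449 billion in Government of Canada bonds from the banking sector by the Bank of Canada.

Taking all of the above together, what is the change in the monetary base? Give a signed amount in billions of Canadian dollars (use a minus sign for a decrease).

+$380 billion

Bank of Canada balance sheet:
  Assets:      Securities +$449B, Loans to banks +$154B
  Liabilities: Bank reserves +$631B, Currency in circulation −$251B, Government deposits +$223B
Monetary base = currency + reserves: −$251B + (+$631B) = +$380 billion.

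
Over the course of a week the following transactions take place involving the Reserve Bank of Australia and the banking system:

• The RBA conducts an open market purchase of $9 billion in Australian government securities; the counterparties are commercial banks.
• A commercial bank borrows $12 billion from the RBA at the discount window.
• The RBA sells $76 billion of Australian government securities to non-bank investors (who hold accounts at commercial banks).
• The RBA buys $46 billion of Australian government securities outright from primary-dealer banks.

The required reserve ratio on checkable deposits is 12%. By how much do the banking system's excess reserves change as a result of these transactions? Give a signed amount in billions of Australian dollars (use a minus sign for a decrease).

+$0.12 billion

OMO purchase (from banks) $9 billion: reserves +$9B, deposits 0.
Discount-window loan $12 billion: reserves +$12B, deposits 0.
Asset sale (to non-banks) $76 billion: reserves −$76B, deposits −$76B.
OMO purchase (from banks) $46 billion: reserves +$46B, deposits 0.
Totals: Δreserves = −$9B, Δdeposits = −$76B.
Δrequired reserves = 12% × −$76B = −$9.12B.
Δexcess reserves = Δreserves − Δrequired = −$9B − (−$9.12B) = +$0.12 billion.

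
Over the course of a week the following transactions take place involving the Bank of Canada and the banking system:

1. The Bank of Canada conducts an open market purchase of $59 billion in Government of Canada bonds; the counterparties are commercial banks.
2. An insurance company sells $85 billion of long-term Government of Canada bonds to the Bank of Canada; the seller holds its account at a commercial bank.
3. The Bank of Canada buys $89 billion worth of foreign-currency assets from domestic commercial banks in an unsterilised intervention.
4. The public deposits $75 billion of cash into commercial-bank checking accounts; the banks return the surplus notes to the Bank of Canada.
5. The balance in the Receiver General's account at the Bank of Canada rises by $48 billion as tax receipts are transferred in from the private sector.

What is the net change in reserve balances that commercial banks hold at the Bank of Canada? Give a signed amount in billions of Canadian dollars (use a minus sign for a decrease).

OMO purchase (from banks) $59 billion: the Bank of Canada pays by crediting reserve accounts → +$59B.
Asset purchase (from non-banks) $85 billion: the Bank of Canada pays by crediting reserve accounts → +$85B.
FX purchase $89 billion: the Bank of Canada pays by crediting reserve accounts → +$89B.
Currency deposit $75 billion: returned notes are swapped for reserve credit → +$75B.
Government account inflow $48 billion: funds move from bank reserves into the government account → −$48B.
Net: 59 + 85 + 89 + 75 − 48 = +$260 billion.

+$260 billion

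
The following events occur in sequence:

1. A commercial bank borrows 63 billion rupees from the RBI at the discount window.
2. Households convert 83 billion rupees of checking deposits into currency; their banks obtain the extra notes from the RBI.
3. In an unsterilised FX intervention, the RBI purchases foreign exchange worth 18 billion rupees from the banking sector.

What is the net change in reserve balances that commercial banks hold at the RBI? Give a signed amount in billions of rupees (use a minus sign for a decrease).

-2 billion

RBI balance sheet:
  Assets:      Loans to banks +63B, Foreign assets +18B
  Liabilities: Bank reserves −2B, Currency in circulation +83B
Commercial banking system:
  Assets:      Reserves at CB −2B, Foreign assets −18B
  Liabilities: Checkable deposits −83B, Borrowings from CB +63B
So the change in reserve balances that commercial banks hold at the RBI is -2 billion.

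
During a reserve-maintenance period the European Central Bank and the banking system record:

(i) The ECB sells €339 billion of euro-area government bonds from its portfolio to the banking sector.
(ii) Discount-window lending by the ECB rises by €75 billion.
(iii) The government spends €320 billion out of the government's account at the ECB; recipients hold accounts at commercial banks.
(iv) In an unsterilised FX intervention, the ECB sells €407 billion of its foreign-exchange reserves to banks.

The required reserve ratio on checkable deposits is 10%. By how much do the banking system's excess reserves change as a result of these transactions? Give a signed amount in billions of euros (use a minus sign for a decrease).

OMO sale (to banks) €339 billion: reserves −€339B, deposits 0.
Discount-window loan €75 billion: reserves +€75B, deposits 0.
Government spending €320 billion: reserves +€320B, deposits +€320B.
FX sale €407 billion: reserves −€407B, deposits 0.
Totals: Δreserves = −€351B, Δdeposits = +€320B.
Δrequired reserves = 10% × +€320B = +€32B.
Δexcess reserves = Δreserves − Δrequired = −€351B − (+€32B) = -€383 billion.

-€383 billion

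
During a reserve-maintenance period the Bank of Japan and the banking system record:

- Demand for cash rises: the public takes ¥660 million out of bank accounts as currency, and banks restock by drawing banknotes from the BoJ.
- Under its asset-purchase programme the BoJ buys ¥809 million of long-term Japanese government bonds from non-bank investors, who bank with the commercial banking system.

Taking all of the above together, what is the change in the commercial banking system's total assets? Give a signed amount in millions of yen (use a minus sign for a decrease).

Currency withdrawal ¥660 million: bank balance sheets shrink → −¥660M.
Asset purchase (from non-banks) ¥809 million: bank balance sheets expand → +¥809M.
Net: −660 + 809 = +¥149 million.

+¥149 million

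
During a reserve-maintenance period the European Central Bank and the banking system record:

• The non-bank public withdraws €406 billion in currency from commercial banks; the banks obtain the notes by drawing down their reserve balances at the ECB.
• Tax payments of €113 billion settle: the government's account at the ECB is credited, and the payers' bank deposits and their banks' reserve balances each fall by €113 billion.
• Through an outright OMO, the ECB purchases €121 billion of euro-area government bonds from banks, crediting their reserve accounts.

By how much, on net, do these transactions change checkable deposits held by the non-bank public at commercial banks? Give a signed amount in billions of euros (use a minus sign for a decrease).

ECB balance sheet:
  Assets:      Securities +€121B
  Liabilities: Bank reserves −€398B, Currency in circulation +€406B, Government deposits +€113B
Commercial banking system:
  Assets:      Reserves at CB −€398B, Securities −€121B
  Liabilities: Checkable deposits −€519B
So the change in checkable deposits held by the non-bank public at commercial banks is -€519 billion.

-€519 billion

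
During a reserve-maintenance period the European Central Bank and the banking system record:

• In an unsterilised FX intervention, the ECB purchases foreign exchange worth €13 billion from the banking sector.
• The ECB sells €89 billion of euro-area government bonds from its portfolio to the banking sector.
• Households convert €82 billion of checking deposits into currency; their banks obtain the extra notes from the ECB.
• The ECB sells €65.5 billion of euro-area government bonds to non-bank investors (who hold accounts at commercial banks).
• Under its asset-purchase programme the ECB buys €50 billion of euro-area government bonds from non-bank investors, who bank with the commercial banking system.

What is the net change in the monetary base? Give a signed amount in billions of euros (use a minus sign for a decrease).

-€91.5 billion

FX purchase €13 billion: ECB balance sheet expands → +€13B.
OMO sale (to banks) €89 billion: ECB balance sheet contracts → −€89B.
Currency withdrawal €82 billion: just a shift between currency and reserves — both are base money → 0.
Asset sale (to non-banks) €65.5 billion: ECB balance sheet contracts → −€65.5B.
Asset purchase (from non-banks) €50 billion: ECB balance sheet expands → +€50B.
Net: 13 − 89 + 0 − 65.5 + 50 = -€91.5 billion.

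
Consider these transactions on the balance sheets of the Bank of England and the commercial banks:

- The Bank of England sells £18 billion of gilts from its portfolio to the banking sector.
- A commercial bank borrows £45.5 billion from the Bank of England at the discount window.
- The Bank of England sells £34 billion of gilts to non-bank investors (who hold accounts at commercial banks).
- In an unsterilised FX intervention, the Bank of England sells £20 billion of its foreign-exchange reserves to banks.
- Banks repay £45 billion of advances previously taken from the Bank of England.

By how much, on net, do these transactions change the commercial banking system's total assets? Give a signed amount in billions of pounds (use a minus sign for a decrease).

OMO sale (to banks) £18 billion: just an asset swap on bank balance sheets → 0.
Discount-window loan £45.5 billion: bank balance sheets expand → +£45.5B.
Asset sale (to non-banks) £34 billion: bank balance sheets shrink → −£34B.
FX sale £20 billion: just an asset swap on bank balance sheets → 0.
Discount-window repayment £45 billion: bank balance sheets shrink → −£45B.
Net: 0 + 45.5 − 34 + 0 − 45 = -£33.5 billion.

-£33.5 billion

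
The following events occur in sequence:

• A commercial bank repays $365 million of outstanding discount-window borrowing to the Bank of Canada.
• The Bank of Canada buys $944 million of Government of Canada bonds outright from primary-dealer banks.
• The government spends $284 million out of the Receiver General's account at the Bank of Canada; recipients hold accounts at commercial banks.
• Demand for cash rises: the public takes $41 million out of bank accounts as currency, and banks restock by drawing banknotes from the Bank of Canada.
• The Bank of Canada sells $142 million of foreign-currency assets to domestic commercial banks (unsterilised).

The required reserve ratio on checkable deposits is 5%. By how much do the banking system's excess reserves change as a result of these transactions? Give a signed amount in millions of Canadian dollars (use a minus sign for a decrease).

Discount-window repayment $365 million: reserves −$365M, deposits 0.
OMO purchase (from banks) $944 million: reserves +$944M, deposits 0.
Government spending $284 million: reserves +$284M, deposits +$284M.
Currency withdrawal $41 million: reserves −$41M, deposits −$41M.
FX sale $142 million: reserves −$142M, deposits 0.
Totals: Δreserves = +$680M, Δdeposits = +$243M.
Δrequired reserves = 5% × +$243M = +$12.15M.
Δexcess reserves = Δreserves − Δrequired = +$680M − (+$12.15M) = +$667.85 million.

+$667.85 million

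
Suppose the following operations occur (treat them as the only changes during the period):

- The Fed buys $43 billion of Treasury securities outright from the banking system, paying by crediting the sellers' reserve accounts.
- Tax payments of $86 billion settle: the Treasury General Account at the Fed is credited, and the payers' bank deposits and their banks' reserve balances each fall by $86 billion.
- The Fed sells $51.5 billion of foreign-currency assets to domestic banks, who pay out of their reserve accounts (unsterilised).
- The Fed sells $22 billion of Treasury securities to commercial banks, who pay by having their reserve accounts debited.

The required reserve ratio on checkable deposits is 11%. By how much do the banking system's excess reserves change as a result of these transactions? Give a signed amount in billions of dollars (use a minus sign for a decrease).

-$107.04 billion

OMO purchase (from banks) $43 billion: reserves +$43B, deposits 0.
Government account inflow $86 billion: reserves −$86B, deposits −$86B.
FX sale $51.5 billion: reserves −$51.5B, deposits 0.
OMO sale (to banks) $22 billion: reserves −$22B, deposits 0.
Totals: Δreserves = −$116.5B, Δdeposits = −$86B.
Δrequired reserves = 11% × −$86B = −$9.46B.
Δexcess reserves = Δreserves − Δrequired = −$116.5B − (−$9.46B) = -$107.04 billion.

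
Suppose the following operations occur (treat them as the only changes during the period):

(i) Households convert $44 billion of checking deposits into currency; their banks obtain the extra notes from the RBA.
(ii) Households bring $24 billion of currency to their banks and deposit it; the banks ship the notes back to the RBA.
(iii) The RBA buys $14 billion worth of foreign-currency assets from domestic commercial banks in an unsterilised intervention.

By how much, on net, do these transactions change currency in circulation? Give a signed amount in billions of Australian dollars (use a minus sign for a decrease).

+$20 billion

Currency withdrawal $44 billion: notes leave the central bank → +$44B.
Currency deposit $24 billion: notes return to the central bank → −$24B.
FX purchase $14 billion: no currency enters or leaves circulation → 0.
Net: 44 − 24 + 0 = +$20 billion.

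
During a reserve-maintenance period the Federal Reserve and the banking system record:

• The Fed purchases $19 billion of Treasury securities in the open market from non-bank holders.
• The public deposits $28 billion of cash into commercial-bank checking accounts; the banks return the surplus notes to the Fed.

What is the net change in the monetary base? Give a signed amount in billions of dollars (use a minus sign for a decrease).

Fed balance sheet:
  Assets:      Securities +$19B
  Liabilities: Bank reserves +$47B, Currency in circulation −$28B
Monetary base = currency + reserves: −$28B + (+$47B) = +$19 billion.

+$19 billion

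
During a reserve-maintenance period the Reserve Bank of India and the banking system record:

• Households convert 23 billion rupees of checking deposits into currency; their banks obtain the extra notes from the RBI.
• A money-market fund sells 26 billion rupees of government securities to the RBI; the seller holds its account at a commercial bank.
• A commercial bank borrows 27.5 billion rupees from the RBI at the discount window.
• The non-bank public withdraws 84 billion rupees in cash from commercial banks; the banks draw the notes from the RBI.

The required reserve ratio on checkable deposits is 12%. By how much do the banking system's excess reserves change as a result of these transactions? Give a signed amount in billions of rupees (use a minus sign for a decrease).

-43.78 billion

Currency withdrawal 23 billion rupees: reserves −23B, deposits −23B.
Asset purchase (from non-banks) 26 billion rupees: reserves +26B, deposits +26B.
Discount-window loan 27.5 billion rupees: reserves +27.5B, deposits 0.
Currency withdrawal 84 billion rupees: reserves −84B, deposits −84B.
Totals: Δreserves = −53.5B, Δdeposits = −81B.
Δrequired reserves = 12% × −81B = −9.72B.
Δexcess reserves = Δreserves − Δrequired = −53.5B − (−9.72B) = -43.78 billion.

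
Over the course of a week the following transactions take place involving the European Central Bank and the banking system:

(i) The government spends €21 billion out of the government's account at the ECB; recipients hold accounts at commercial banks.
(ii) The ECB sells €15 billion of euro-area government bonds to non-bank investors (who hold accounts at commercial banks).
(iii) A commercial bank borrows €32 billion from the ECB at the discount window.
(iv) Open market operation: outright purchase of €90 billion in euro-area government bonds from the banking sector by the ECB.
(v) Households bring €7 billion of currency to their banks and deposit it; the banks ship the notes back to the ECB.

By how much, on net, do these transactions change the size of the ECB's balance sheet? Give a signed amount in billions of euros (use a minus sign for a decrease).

ECB balance sheet:
  Assets:      Securities +€75B, Loans to banks +€32B
  Liabilities: Bank reserves +€135B, Currency in circulation −€7B, Government deposits −€21B
Change in total ECB assets = +€107 billion.

+€107 billion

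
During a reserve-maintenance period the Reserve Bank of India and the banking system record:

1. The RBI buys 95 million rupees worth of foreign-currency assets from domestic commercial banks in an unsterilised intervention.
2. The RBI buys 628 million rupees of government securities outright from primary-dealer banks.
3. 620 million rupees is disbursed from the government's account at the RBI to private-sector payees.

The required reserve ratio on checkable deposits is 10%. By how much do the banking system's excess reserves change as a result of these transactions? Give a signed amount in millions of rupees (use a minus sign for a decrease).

FX purchase 95 million rupees: reserves +95M, deposits 0.
OMO purchase (from banks) 628 million rupees: reserves +628M, deposits 0.
Government spending 620 million rupees: reserves +620M, deposits +620M.
Totals: Δreserves = +1343M, Δdeposits = +620M.
Δrequired reserves = 10% × +620M = +62M.
Δexcess reserves = Δreserves − Δrequired = +1343M − (+62M) = +1281 million.

+1281 million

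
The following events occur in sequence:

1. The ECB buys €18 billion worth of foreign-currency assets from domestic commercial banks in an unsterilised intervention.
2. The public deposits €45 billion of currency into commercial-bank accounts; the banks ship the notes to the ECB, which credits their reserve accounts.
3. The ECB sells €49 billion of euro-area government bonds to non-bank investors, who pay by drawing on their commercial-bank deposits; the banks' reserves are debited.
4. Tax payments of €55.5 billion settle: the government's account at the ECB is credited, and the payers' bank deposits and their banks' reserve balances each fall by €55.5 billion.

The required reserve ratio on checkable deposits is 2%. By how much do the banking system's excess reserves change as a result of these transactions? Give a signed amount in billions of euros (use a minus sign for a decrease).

FX purchase €18 billion: reserves +€18B, deposits 0.
Currency deposit €45 billion: reserves +€45B, deposits +€45B.
Asset sale (to non-banks) €49 billion: reserves −€49B, deposits −€49B.
Government account inflow €55.5 billion: reserves −€55.5B, deposits −€55.5B.
Totals: Δreserves = −€41.5B, Δdeposits = −€59.5B.
Δrequired reserves = 2% × −€59.5B = −€1.19B.
Δexcess reserves = Δreserves − Δrequired = −€41.5B − (−€1.19B) = -€40.31 billion.

-€40.31 billion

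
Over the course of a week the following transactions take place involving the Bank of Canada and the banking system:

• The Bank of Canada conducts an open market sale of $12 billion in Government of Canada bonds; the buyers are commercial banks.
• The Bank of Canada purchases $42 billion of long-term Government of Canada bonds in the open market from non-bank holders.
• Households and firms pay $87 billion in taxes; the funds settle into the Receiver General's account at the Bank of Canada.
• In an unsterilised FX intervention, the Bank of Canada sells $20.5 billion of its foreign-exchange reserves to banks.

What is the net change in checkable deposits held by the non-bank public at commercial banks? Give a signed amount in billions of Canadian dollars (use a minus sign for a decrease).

OMO sale (to banks) $12 billion: the counterparty is a bank, so public deposits are unchanged → 0.
Asset purchase (from non-banks) $42 billion: non-bank counterparties' bank balances rise → +$42B.
Government account inflow $87 billion: non-bank counterparties' bank balances fall → −$87B.
FX sale $20.5 billion: the counterparty is a bank, so public deposits are unchanged → 0.
Net: 0 + 42 − 87 + 0 = -$45 billion.

-$45 billion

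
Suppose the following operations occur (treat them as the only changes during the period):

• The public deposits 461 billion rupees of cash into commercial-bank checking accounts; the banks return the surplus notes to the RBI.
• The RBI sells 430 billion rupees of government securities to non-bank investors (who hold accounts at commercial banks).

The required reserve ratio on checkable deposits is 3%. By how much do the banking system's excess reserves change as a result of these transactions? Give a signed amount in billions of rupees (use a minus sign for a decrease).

Currency deposit 461 billion rupees: reserves +461B, deposits +461B.
Asset sale (to non-banks) 430 billion rupees: reserves −430B, deposits −430B.
Totals: Δreserves = +31B, Δdeposits = +31B.
Δrequired reserves = 3% × +31B = +0.93B.
Δexcess reserves = Δreserves − Δrequired = +31B − (+0.93B) = +30.07 billion.

+30.07 billion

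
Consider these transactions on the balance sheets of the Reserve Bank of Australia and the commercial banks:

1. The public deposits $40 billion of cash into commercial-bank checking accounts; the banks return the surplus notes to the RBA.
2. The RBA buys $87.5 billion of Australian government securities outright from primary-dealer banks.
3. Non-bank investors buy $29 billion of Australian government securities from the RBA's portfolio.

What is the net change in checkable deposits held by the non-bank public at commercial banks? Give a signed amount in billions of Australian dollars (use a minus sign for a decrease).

+$11 billion

Currency deposit $40 billion: non-bank counterparties' bank balances rise → +$40B.
OMO purchase (from banks) $87.5 billion: the counterparty is a bank, so public deposits are unchanged → 0.
Asset sale (to non-banks) $29 billion: non-bank counterparties' bank balances fall → −$29B.
Net: 40 + 0 − 29 = +$11 billion.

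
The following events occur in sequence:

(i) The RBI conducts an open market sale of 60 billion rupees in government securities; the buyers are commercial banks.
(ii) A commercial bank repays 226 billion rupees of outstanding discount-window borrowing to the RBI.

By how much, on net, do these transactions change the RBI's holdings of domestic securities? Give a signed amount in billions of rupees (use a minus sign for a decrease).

OMO sale (to banks) 60 billion rupees: securities removed from the RBI's portfolio → −60B.
Discount-window repayment 226 billion rupees: the RBI's securities portfolio is untouched → 0.
Net: −60 + 0 = -60 billion.

-60 billion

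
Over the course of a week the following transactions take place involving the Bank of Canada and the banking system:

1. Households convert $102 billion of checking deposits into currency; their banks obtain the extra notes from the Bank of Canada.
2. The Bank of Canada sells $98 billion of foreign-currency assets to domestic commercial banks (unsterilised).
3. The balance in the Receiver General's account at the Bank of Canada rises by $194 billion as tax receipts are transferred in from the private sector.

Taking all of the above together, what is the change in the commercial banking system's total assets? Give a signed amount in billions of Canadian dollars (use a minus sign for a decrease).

Currency withdrawal $102 billion: bank balance sheets shrink → −$102B.
FX sale $98 billion: just an asset swap on bank balance sheets → 0.
Government account inflow $194 billion: bank balance sheets shrink → −$194B.
Net: −102 + 0 − 194 = -$296 billion.

-$296 billion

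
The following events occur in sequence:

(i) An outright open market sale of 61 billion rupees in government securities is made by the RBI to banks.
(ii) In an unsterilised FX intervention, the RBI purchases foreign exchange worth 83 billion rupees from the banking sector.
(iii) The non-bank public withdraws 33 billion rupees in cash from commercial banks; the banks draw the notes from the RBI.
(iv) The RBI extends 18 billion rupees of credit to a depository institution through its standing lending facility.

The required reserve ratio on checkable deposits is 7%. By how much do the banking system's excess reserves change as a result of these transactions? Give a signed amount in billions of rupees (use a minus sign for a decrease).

+9.31 billion

OMO sale (to banks) 61 billion rupees: reserves −61B, deposits 0.
FX purchase 83 billion rupees: reserves +83B, deposits 0.
Currency withdrawal 33 billion rupees: reserves −33B, deposits −33B.
Discount-window loan 18 billion rupees: reserves +18B, deposits 0.
Totals: Δreserves = +7B, Δdeposits = −33B.
Δrequired reserves = 7% × −33B = −2.31B.
Δexcess reserves = Δreserves − Δrequired = +7B − (−2.31B) = +9.31 billion.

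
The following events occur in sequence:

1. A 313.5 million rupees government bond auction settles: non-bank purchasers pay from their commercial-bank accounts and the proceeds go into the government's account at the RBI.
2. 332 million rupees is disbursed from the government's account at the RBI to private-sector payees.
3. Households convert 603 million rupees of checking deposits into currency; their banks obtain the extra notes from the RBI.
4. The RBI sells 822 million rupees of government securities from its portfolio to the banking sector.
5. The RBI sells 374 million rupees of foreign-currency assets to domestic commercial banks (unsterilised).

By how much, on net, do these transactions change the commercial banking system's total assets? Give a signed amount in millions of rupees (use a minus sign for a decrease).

Government account inflow 313.5 million rupees: bank balance sheets shrink → −313.5M.
Government spending 332 million rupees: bank balance sheets expand → +332M.
Currency withdrawal 603 million rupees: bank balance sheets shrink → −603M.
OMO sale (to banks) 822 million rupees: just an asset swap on bank balance sheets → 0.
FX sale 374 million rupees: just an asset swap on bank balance sheets → 0.
Net: −313.5 + 332 − 603 + 0 + 0 = -584.5 million.

-584.5 million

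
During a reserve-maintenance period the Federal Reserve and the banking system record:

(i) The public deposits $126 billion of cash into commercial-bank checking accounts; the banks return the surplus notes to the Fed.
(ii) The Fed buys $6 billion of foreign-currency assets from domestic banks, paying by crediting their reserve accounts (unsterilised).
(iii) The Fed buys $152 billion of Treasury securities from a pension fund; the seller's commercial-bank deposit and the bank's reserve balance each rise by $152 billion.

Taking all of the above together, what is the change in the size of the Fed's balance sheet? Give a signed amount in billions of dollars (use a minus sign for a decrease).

Currency deposit $126 billion: only the composition of liabilities changes → 0.
FX purchase $6 billion: a Fed asset is acquired → +$6B.
Asset purchase (from non-banks) $152 billion: a Fed asset is acquired → +$152B.
Net: 0 + 6 + 152 = +$158 billion.

+$158 billion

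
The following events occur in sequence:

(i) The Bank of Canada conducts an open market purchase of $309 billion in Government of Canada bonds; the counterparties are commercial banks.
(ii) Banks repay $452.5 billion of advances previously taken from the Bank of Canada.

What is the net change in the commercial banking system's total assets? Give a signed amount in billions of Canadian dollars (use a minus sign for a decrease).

-$452.5 billion

OMO purchase (from banks) $309 billion: just an asset swap on bank balance sheets → 0.
Discount-window repayment $452.5 billion: bank balance sheets shrink → −$452.5B.
Net: 0 − 452.5 = -$452.5 billion.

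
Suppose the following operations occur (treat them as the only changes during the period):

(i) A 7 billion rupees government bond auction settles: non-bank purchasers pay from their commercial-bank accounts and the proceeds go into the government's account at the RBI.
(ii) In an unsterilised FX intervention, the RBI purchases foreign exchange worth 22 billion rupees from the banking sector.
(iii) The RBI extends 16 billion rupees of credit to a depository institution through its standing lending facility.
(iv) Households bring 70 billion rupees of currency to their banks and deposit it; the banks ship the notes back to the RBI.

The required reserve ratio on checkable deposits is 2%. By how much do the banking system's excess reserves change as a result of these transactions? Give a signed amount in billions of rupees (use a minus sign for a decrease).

+99.74 billion

Government account inflow 7 billion rupees: reserves −7B, deposits −7B.
FX purchase 22 billion rupees: reserves +22B, deposits 0.
Discount-window loan 16 billion rupees: reserves +16B, deposits 0.
Currency deposit 70 billion rupees: reserves +70B, deposits +70B.
Totals: Δreserves = +101B, Δdeposits = +63B.
Δrequired reserves = 2% × +63B = +1.26B.
Δexcess reserves = Δreserves − Δrequired = +101B − (+1.26B) = +99.74 billion.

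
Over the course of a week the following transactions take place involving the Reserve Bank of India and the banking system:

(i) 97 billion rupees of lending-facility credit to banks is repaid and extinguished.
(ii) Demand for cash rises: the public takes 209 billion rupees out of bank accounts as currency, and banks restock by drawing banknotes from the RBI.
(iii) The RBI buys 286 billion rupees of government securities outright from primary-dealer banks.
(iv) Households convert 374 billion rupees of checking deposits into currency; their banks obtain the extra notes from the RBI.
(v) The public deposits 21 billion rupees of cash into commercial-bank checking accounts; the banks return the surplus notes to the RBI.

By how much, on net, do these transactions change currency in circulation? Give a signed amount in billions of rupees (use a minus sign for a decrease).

+562 billion

Discount-window repayment 97 billion rupees: no currency enters or leaves circulation → 0.
Currency withdrawal 209 billion rupees: notes leave the central bank → +209B.
OMO purchase (from banks) 286 billion rupees: no currency enters or leaves circulation → 0.
Currency withdrawal 374 billion rupees: notes leave the central bank → +374B.
Currency deposit 21 billion rupees: notes return to the central bank → −21B.
Net: 0 + 209 + 0 + 374 − 21 = +562 billion.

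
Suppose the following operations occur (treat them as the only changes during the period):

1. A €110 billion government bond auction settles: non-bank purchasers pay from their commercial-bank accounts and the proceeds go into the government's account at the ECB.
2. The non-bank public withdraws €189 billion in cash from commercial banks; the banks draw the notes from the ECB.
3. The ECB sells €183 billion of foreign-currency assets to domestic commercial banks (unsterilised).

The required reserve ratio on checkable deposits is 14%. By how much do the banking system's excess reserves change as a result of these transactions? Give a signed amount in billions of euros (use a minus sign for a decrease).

Government account inflow €110 billion: reserves −€110B, deposits −€110B.
Currency withdrawal €189 billion: reserves −€189B, deposits −€189B.
FX sale €183 billion: reserves −€183B, deposits 0.
Totals: Δreserves = −€482B, Δdeposits = −€299B.
Δrequired reserves = 14% × −€299B = −€41.86B.
Δexcess reserves = Δreserves − Δrequired = −€482B − (−€41.86B) = -€440.14 billion.

-€440.14 billion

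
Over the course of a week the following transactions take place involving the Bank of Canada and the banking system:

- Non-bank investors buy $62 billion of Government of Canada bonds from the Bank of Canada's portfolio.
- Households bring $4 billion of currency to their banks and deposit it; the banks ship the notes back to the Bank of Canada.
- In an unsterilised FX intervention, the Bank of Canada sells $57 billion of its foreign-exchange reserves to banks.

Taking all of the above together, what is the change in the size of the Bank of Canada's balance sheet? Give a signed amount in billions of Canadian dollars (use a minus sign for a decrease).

-$119 billion

Asset sale (to non-banks) $62 billion: a Bank of Canada asset is shed → −$62B.
Currency deposit $4 billion: only the composition of liabilities changes → 0.
FX sale $57 billion: a Bank of Canada asset is shed → −$57B.
Net: −62 + 0 − 57 = -$119 billion.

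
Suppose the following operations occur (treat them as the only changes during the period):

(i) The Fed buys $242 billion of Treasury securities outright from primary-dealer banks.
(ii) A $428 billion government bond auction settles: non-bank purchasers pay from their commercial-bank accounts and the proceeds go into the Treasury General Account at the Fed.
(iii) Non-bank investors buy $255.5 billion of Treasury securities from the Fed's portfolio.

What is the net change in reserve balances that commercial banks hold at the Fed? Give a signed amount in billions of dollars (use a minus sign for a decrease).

-$441.5 billion

Fed balance sheet:
  Assets:      Securities −$13.5B
  Liabilities: Bank reserves −$441.5B, Government deposits +$428B
So the change in reserve balances that commercial banks hold at the Fed is -$441.5 billion.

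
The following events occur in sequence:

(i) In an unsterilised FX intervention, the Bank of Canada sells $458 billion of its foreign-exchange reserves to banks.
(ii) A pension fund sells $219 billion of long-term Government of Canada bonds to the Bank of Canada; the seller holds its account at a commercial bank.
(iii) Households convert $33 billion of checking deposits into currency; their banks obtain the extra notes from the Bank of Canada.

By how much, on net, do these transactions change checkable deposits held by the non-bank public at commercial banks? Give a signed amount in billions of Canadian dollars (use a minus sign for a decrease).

+$186 billion

Bank of Canada balance sheet:
  Assets:      Securities +$219B, Foreign assets −$458B
  Liabilities: Bank reserves −$272B, Currency in circulation +$33B
Commercial banking system:
  Assets:      Reserves at CB −$272B, Foreign assets +$458B
  Liabilities: Checkable deposits +$186B
So the change in checkable deposits held by the non-bank public at commercial banks is +$186 billion.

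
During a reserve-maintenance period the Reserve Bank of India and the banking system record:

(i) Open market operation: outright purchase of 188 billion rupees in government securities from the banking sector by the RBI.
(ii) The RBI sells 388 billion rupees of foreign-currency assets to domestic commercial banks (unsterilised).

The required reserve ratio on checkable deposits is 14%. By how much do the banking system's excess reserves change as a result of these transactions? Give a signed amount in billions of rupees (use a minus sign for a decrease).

-200 billion

OMO purchase (from banks) 188 billion rupees: reserves +188B, deposits 0.
FX sale 388 billion rupees: reserves −388B, deposits 0.
Totals: Δreserves = −200B, Δdeposits = 0.
Δrequired reserves = 14% × 0 = 0.
Δexcess reserves = Δreserves − Δrequired = −200B − (0) = -200 billion.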